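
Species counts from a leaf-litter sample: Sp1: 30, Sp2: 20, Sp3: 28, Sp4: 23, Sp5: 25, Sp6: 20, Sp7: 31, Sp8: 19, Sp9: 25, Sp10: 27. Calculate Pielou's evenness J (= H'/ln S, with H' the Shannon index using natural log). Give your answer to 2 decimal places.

0.99

Total N = 30+20+28+23+25+20+31+19+25+27 = 248, so the proportions are 0.121, 0.0806, 0.1129, 0.0927, 0.1008, 0.0806, 0.125, 0.0766, 0.1008, 0.1089 (working shown to 4 dp, full precision carried).
H' = −Σ pᵢ ln pᵢ = −((-0.2555) + (-0.2030) + (-0.2463) + (-0.2205) + (-0.2313) + (-0.2030) + (-0.2599) + (-0.1968) + (-0.2313) + (-0.2414)) = 2.2892.
With S = 10 species, ln S = 2.3026, so J = 2.2892/2.3026 = 0.9942, i.e. 0.99 to 2 decimal places.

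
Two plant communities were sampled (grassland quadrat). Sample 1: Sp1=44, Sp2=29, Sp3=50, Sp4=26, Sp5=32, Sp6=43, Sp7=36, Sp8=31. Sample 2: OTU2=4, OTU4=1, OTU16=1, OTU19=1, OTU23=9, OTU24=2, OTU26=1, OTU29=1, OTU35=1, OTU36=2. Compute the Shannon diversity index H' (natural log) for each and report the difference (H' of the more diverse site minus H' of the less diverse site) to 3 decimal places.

Sample 1: N=291, proportions 0.1512, 0.09966, 0.17182, 0.08935, 0.10997, 0.14777, 0.12371, 0.10653, giving H' = 2.05627 (working shown to 5 dp, full precision carried).
Sample 2: N=23, proportions 0.17391, 0.04348, 0.04348, 0.04348, 0.3913, 0.08696, 0.04348, 0.04348, 0.04348, 0.08696, giving H' = 1.91407.
Difference = |2.05627 − 1.91407| = 0.14220, i.e. 0.142 to 3 decimal places.

0.142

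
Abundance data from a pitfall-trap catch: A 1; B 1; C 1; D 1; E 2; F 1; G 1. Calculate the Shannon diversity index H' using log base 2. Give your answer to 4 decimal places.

Total N = 1+1+1+1+2+1+1 = 8, so the proportions are 0.125, 0.125, 0.125, 0.125, 0.25, 0.125, 0.125 (working shown to 6 dp, full precision carried).
Each pᵢ log₂ pᵢ term: 0.125×(-3.000000)=-0.375000, 0.125×(-3.000000)=-0.375000, 0.125×(-3.000000)=-0.375000, 0.125×(-3.000000)=-0.375000, 0.25×(-2.000000)=-0.500000, 0.125×(-3.000000)=-0.375000, 0.125×(-3.000000)=-0.375000.
Sum = -2.750000, so H' = 2.7500.

2.7500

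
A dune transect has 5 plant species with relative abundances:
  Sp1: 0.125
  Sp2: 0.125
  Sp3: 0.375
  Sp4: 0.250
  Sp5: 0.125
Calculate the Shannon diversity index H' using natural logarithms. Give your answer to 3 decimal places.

Each pᵢ ln pᵢ term (working shown to 5 dp, full precision carried): 0.125×(-2.07944)=-0.25993, 0.125×(-2.07944)=-0.25993, 0.375×(-0.98083)=-0.36781, 0.25×(-1.38629)=-0.34657, 0.125×(-2.07944)=-0.25993.
Sum = -1.49418, so H' = 1.494.

1.494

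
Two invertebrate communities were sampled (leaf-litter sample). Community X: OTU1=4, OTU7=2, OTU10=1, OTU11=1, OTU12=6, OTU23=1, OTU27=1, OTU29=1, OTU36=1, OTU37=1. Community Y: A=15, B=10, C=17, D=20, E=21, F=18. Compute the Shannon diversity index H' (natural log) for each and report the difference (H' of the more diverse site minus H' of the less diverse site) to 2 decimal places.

Community X: N=19, proportions 0.2105, 0.1053, 0.0526, 0.0526, 0.3158, 0.0526, 0.0526, 0.0526, 0.0526, 0.0526, giving H' = 2.0138 (working shown to 4 dp, full precision carried).
Community Y: N=101, proportions 0.1485, 0.099, 0.1683, 0.198, 0.2079, 0.1782, giving H' = 1.7667.
Difference = |2.0138 − 1.7667| = 0.2471, i.e. 0.25 to 2 decimal places.

0.25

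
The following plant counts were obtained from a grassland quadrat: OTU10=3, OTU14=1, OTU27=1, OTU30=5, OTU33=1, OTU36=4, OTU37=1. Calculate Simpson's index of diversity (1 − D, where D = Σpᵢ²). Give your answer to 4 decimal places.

Total N = 3+1+1+5+1+4+1 = 16, so the proportions are 0.1875, 0.0625, 0.0625, 0.3125, 0.0625, 0.25, 0.0625 (working shown to 6 dp, full precision carried).
D = 0.1875² + 0.0625² + 0.0625² + 0.3125² + 0.0625² + 0.25² + 0.0625² = 0.035156 + 0.003906 + 0.003906 + 0.097656 + 0.003906 + 0.062500 + 0.003906 = 0.210938.
So 1 − D = 0.789062, i.e. 0.7891 to 4 decimal places.

0.7891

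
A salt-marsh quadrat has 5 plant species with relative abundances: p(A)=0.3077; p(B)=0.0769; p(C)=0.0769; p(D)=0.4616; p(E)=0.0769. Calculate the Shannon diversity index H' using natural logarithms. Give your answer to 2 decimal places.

Each pᵢ ln pᵢ term (working shown to 4 dp, full precision carried): 0.3077×(-1.1786)=-0.3627, 0.0769×(-2.5652)=-0.1973, 0.0769×(-2.5652)=-0.1973, 0.4616×(-0.7731)=-0.3568, 0.0769×(-2.5652)=-0.1973.
Sum = -1.3113, so H' = 1.31.

1.31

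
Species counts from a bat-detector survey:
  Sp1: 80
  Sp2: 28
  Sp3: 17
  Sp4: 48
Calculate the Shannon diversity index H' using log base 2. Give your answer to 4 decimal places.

Total N = 80+28+17+48 = 173, so the proportions are 0.462428, 0.16185, 0.098266, 0.277457 (working shown to 6 dp, full precision carried).
Each pᵢ log₂ pᵢ term: 0.462428×(-1.112700)=-0.514543, 0.16185×(-2.627273)=-0.425223, 0.098266×(-3.347165)=-0.328912, 0.277457×(-1.849666)=-0.513202.
Sum = -1.781881, so H' = 1.7819.

1.7819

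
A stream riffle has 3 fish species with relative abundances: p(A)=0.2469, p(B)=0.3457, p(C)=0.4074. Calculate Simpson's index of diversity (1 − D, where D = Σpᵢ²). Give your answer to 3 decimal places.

D = 0.2469² + 0.3457² + 0.4074² = 0.06096 + 0.11951 + 0.16597 = 0.34644 (working shown to 5 dp, full precision carried).
So 1 − D = 0.65356, i.e. 0.654 to 3 decimal places.

0.654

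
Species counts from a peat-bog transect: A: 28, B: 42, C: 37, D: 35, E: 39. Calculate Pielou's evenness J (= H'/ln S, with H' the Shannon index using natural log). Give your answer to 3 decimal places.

Total N = 28+42+37+35+39 = 181, so the proportions are 0.1547, 0.23204, 0.20442, 0.19337, 0.21547 (working shown to 5 dp, full precision carried).
H' = −Σ pᵢ ln pᵢ = −((-0.28871) + (-0.33898) + (-0.32453) + (-0.31774) + (-0.33073)) = 1.60069.
With S = 5 species, ln S = 1.60944, so J = 1.60069/1.60944 = 0.99456, i.e. 0.995 to 3 decimal places.

0.995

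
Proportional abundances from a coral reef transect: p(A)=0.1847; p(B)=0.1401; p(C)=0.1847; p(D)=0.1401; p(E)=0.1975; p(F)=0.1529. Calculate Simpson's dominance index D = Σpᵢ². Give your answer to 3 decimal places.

0.170

D = 0.1847² + 0.1401² + 0.1847² + 0.1401² + 0.1975² + 0.1529² = 0.03411 + 0.01963 + 0.03411 + 0.01963 + 0.03901 + 0.02338 = 0.16987 (working shown to 5 dp, full precision carried).
To 3 decimal places, D = 0.170.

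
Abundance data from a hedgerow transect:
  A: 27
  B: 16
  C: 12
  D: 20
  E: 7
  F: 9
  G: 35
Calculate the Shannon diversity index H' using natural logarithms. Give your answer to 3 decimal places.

Total N = 27+16+12+20+7+9+35 = 126, so the proportions are 0.21429, 0.12698, 0.09524, 0.15873, 0.05556, 0.07143, 0.27778 (working shown to 5 dp, full precision carried).
Each pᵢ ln pᵢ term: 0.21429×(-1.54045)=-0.33010, 0.12698×(-2.06369)=-0.26206, 0.09524×(-2.35138)=-0.22394, 0.15873×(-1.84055)=-0.29215, 0.05556×(-2.89037)=-0.16058, 0.07143×(-2.63906)=-0.18850, 0.27778×(-1.28093)=-0.35581.
Sum = -1.81314, so H' = 1.813.

1.813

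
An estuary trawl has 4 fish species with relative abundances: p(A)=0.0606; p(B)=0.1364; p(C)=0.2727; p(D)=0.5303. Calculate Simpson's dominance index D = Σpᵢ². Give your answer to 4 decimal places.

0.3779

D = 0.0606² + 0.1364² + 0.2727² + 0.5303² = 0.003672 + 0.018605 + 0.074365 + 0.281218 = 0.377861 (working shown to 6 dp, full precision carried).
To 4 decimal places, D = 0.3779.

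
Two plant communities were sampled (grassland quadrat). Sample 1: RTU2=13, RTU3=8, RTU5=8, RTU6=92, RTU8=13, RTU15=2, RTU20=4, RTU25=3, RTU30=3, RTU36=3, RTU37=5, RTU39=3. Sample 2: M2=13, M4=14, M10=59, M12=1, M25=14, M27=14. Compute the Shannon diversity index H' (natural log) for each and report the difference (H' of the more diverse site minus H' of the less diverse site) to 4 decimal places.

0.1913

Sample 1: N=157, proportions 0.082803, 0.050955, 0.050955, 0.585987, 0.082803, 0.012739, 0.025478, 0.019108, 0.019108, 0.019108, 0.031847, 0.019108, giving H' = 1.590473 (working shown to 6 dp, full precision carried).
Sample 2: N=115, proportions 0.113043, 0.121739, 0.513043, 0.008696, 0.121739, 0.121739, giving H' = 1.399198.
Difference = |1.590473 − 1.399198| = 0.191275, i.e. 0.1913 to 4 decimal places.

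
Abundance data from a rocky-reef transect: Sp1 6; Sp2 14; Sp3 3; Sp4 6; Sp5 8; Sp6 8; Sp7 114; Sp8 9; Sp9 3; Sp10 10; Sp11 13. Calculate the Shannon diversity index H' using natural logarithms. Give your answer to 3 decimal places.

Total N = 6+14+3+6+8+8+114+9+3+10+13 = 194, so the proportions are 0.03093, 0.07216, 0.01546, 0.03093, 0.04124, 0.04124, 0.58763, 0.04639, 0.01546, 0.05155, 0.06701 (working shown to 5 dp, full precision carried).
Each pᵢ ln pᵢ term: 0.03093×(-3.47610)=-0.10751, 0.07216×(-2.62880)=-0.18971, 0.01546×(-4.16925)=-0.06447, 0.03093×(-3.47610)=-0.10751, 0.04124×(-3.18842)=-0.13148, 0.04124×(-3.18842)=-0.13148, 0.58763×(-0.53166)=-0.31242, 0.04639×(-3.07063)=-0.14245, 0.01546×(-4.16925)=-0.06447, 0.05155×(-2.96527)=-0.15285, 0.06701×(-2.70291)=-0.18112.
Sum = -1.58547, so H' = 1.585.

1.585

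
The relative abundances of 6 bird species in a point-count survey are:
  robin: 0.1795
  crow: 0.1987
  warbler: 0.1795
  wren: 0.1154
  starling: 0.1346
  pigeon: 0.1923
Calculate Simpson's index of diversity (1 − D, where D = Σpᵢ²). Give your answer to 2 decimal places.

D = 0.1795² + 0.1987² + 0.1795² + 0.1154² + 0.1346² + 0.1923² = 0.0322 + 0.0395 + 0.0322 + 0.0133 + 0.0181 + 0.0370 = 0.1723 (working shown to 4 dp, full precision carried).
So 1 − D = 0.8277, i.e. 0.83 to 2 decimal places.

0.83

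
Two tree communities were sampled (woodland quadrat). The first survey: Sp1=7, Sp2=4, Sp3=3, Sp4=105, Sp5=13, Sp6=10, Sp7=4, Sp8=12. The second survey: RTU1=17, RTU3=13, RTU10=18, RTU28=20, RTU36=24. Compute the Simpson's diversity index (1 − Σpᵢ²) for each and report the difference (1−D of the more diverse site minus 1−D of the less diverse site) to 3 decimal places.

0.254

The first survey: N=158, proportions 0.0443, 0.02532, 0.01899, 0.66456, 0.08228, 0.06329, 0.02532, 0.07595, giving 1−D = 0.53822 (working shown to 5 dp, full precision carried).
The second survey: N=92, proportions 0.18478, 0.1413, 0.19565, 0.21739, 0.26087, giving 1−D = 0.79230.
Difference = |0.53822 − 0.79230| = 0.25408, i.e. 0.254 to 3 decimal places.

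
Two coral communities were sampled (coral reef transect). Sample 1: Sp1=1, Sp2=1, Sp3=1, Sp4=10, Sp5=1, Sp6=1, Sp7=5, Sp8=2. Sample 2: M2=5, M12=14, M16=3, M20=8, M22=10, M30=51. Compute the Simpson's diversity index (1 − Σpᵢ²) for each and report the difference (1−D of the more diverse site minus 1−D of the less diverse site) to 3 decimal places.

0.085

Sample 1: N=22, proportions 0.04545, 0.04545, 0.04545, 0.45455, 0.04545, 0.04545, 0.22727, 0.09091, giving 1−D = 0.72314 (working shown to 5 dp, full precision carried).
Sample 2: N=91, proportions 0.05495, 0.15385, 0.03297, 0.08791, 0.10989, 0.56044, giving 1−D = 0.63833.
Difference = |0.72314 − 0.63833| = 0.08481, i.e. 0.085 to 3 decimal places.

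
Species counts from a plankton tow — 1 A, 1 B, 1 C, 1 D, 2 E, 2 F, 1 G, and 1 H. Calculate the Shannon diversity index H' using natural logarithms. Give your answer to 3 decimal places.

Total N = 1+1+1+1+2+2+1+1 = 10, so the proportions are 0.1, 0.1, 0.1, 0.1, 0.2, 0.2, 0.1, 0.1 (working shown to 5 dp, full precision carried).
Each pᵢ ln pᵢ term: 0.1×(-2.30259)=-0.23026, 0.1×(-2.30259)=-0.23026, 0.1×(-2.30259)=-0.23026, 0.1×(-2.30259)=-0.23026, 0.2×(-1.60944)=-0.32189, 0.2×(-1.60944)=-0.32189, 0.1×(-2.30259)=-0.23026, 0.1×(-2.30259)=-0.23026.
Sum = -2.02533, so H' = 2.025.

2.025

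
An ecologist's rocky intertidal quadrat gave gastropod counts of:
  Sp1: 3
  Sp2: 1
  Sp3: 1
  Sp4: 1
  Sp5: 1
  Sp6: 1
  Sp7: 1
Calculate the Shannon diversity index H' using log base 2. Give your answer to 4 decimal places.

Total N = 3+1+1+1+1+1+1 = 9, so the proportions are 0.333333, 0.111111, 0.111111, 0.111111, 0.111111, 0.111111, 0.111111 (working shown to 6 dp, full precision carried).
Each pᵢ log₂ pᵢ term: 0.333333×(-1.584963)=-0.528321, 0.111111×(-3.169925)=-0.352214, 0.111111×(-3.169925)=-0.352214, 0.111111×(-3.169925)=-0.352214, 0.111111×(-3.169925)=-0.352214, 0.111111×(-3.169925)=-0.352214, 0.111111×(-3.169925)=-0.352214.
Sum = -2.641604, so H' = 2.6416.

2.6416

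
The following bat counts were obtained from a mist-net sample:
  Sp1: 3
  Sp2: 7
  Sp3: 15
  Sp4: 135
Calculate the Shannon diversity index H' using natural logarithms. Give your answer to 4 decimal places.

0.5767

Total N = 3+7+15+135 = 160, so the proportions are 0.01875, 0.04375, 0.09375, 0.84375 (working shown to 6 dp, full precision carried).
Each pᵢ ln pᵢ term: 0.01875×(-3.976562)=-0.074561, 0.04375×(-3.129264)=-0.136905, 0.09375×(-2.367124)=-0.221918, 0.84375×(-0.169899)=-0.143352.
Sum = -0.576736, so H' = 0.5767.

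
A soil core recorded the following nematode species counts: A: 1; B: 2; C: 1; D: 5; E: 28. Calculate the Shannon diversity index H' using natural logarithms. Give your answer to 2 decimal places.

Total N = 1+2+1+5+28 = 37, so the proportions are 0.027, 0.0541, 0.027, 0.1351, 0.7568 (working shown to 4 dp, full precision carried).
Each pᵢ ln pᵢ term: 0.027×(-3.6109)=-0.0976, 0.0541×(-2.9178)=-0.1577, 0.027×(-3.6109)=-0.0976, 0.1351×(-2.0015)=-0.2705, 0.7568×(-0.2787)=-0.2109.
Sum = -0.8343, so H' = 0.83.

0.83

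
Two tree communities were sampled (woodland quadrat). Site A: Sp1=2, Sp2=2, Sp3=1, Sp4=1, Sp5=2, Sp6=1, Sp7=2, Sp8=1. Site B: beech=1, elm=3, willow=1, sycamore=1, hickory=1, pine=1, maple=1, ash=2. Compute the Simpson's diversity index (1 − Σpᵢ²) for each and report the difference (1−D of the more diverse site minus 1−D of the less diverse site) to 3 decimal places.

0.018

Site A: N=12, proportions 0.166667, 0.166667, 0.083333, 0.083333, 0.166667, 0.083333, 0.166667, 0.083333, giving 1−D = 0.861111 (working shown to 6 dp, full precision carried).
Site B: N=11, proportions 0.090909, 0.272727, 0.090909, 0.090909, 0.090909, 0.090909, 0.090909, 0.181818, giving 1−D = 0.842975.
Difference = |0.861111 − 0.842975| = 0.018136, i.e. 0.018 to 3 decimal places.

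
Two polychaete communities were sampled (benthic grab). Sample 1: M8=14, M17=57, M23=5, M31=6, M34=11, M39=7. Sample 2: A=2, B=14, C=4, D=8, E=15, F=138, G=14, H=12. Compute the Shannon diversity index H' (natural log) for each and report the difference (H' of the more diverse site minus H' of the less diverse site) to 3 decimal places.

0.106

Sample 1: N=100, proportions 0.14, 0.57, 0.05, 0.06, 0.11, 0.07, giving H' = 1.34320 (working shown to 5 dp, full precision carried).
Sample 2: N=207, proportions 0.00966, 0.06763, 0.01932, 0.03865, 0.07246, 0.66667, 0.06763, 0.05797, giving H' = 1.23677.
Difference = |1.34320 − 1.23677| = 0.10643, i.e. 0.106 to 3 decimal places.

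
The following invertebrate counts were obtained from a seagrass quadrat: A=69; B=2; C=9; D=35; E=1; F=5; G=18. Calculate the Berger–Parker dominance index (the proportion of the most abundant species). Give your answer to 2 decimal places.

Total N = 69+2+9+35+1+5+18 = 139, so the proportions are 0.4964, 0.0144, 0.0647, 0.2518, 0.0072, 0.036, 0.1295 (working shown to 4 dp, full precision carried).
The largest proportion is 0.4964, i.e. d = 0.50 to 2 decimal places.

0.50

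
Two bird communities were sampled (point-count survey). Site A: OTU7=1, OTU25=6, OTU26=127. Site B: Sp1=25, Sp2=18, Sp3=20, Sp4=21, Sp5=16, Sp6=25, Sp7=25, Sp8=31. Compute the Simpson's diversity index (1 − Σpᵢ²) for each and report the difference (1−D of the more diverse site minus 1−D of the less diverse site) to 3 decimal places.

0.770

Site A: N=134, proportions 0.00746, 0.04478, 0.94776, giving 1−D = 0.09969 (working shown to 5 dp, full precision carried).
Site B: N=181, proportions 0.13812, 0.09945, 0.1105, 0.11602, 0.0884, 0.13812, 0.13812, 0.17127, giving 1−D = 0.87006.
Difference = |0.09969 − 0.87006| = 0.77037, i.e. 0.770 to 3 decimal places.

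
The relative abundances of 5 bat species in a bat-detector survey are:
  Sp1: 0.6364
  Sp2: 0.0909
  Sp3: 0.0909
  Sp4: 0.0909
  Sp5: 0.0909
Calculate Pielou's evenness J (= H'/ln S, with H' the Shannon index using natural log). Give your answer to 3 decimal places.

0.720

H' = −Σ pᵢ ln pᵢ = −((-0.28761) + (-0.21798) + (-0.21798) + (-0.21798) + (-0.21798)) = 1.15952 (working shown to 5 dp, full precision carried).
With S = 5 species, ln S = 1.60944, so J = 1.15952/1.60944 = 0.72045, i.e. 0.720 to 3 decimal places.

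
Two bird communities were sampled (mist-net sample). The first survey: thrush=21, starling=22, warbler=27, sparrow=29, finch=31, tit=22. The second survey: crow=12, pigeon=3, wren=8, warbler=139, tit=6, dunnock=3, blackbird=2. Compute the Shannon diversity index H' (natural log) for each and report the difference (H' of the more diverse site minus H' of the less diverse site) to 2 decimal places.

0.97

The first survey: N=152, proportions 0.1382, 0.1447, 0.1776, 0.1908, 0.2039, 0.1447, giving H' = 1.7802 (working shown to 4 dp, full precision carried).
The second survey: N=173, proportions 0.0694, 0.0173, 0.0462, 0.8035, 0.0347, 0.0173, 0.0116, giving H' = 0.8118.
Difference = |1.7802 − 0.8118| = 0.9684, i.e. 0.97 to 2 decimal places.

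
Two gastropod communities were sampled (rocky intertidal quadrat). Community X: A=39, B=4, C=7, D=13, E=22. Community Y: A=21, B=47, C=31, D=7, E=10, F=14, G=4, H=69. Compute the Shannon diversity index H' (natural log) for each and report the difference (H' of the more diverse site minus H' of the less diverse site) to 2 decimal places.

Community X: N=85, proportions 0.4588, 0.0471, 0.0824, 0.1529, 0.2588, giving H' = 1.3439 (working shown to 4 dp, full precision carried).
Community Y: N=203, proportions 0.1034, 0.2315, 0.1527, 0.0345, 0.0493, 0.069, 0.0197, 0.3399, giving H' = 1.7534.
Difference = |1.3439 − 1.7534| = 0.4095, i.e. 0.41 to 2 decimal places.

0.41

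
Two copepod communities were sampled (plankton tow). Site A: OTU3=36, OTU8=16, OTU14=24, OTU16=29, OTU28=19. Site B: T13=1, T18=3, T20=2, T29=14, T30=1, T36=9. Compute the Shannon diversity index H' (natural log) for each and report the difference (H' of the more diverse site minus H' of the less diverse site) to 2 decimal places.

0.21

Site A: N=124, proportions 0.2903, 0.129, 0.1935, 0.2339, 0.1532, giving H' = 1.5684 (working shown to 4 dp, full precision carried).
Site B: N=30, proportions 0.0333, 0.1, 0.0667, 0.4667, 0.0333, 0.3, giving H' = 1.3544.
Difference = |1.5684 − 1.3544| = 0.2140, i.e. 0.21 to 2 decimal places.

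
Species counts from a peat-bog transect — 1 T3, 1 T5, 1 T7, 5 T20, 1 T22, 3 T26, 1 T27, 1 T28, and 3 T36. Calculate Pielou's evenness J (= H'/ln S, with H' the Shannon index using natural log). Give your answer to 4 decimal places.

0.8975

Total N = 1+1+1+5+1+3+1+1+3 = 17, so the proportions are 0.058824, 0.058824, 0.058824, 0.294118, 0.058824, 0.176471, 0.058824, 0.058824, 0.176471 (working shown to 6 dp, full precision carried).
H' = −Σ pᵢ ln pᵢ = −((-0.166660) + (-0.166660) + (-0.166660) + (-0.359934) + (-0.166660) + (-0.306106) + (-0.166660) + (-0.166660) + (-0.306106)) = 1.972104.
With S = 9 species, ln S = 2.197225, so J = 1.972104/2.197225 = 0.897543, i.e. 0.8975 to 4 decimal places.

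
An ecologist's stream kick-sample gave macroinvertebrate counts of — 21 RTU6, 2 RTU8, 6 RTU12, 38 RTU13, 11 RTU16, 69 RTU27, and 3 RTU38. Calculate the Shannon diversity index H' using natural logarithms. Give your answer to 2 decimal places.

1.44

Total N = 21+2+6+38+11+69+3 = 150, so the proportions are 0.14, 0.0133, 0.04, 0.2533, 0.0733, 0.46, 0.02 (working shown to 4 dp, full precision carried).
Each pᵢ ln pᵢ term: 0.14×(-1.9661)=-0.2753, 0.0133×(-4.3175)=-0.0576, 0.04×(-3.2189)=-0.1288, 0.2533×(-1.3730)=-0.3478, 0.0733×(-2.6127)=-0.1916, 0.46×(-0.7765)=-0.3572, 0.02×(-3.9120)=-0.0782.
Sum = -1.4365, so H' = 1.44.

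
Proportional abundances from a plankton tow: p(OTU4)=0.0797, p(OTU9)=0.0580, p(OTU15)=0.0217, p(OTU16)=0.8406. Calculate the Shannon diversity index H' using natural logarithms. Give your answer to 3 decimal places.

0.596

Each pᵢ ln pᵢ term (working shown to 5 dp, full precision carried): 0.0797×(-2.52949)=-0.20160, 0.058×(-2.84731)=-0.16514, 0.0217×(-3.83044)=-0.08312, 0.8406×(-0.17364)=-0.14596.
Sum = -0.59583, so H' = 0.596.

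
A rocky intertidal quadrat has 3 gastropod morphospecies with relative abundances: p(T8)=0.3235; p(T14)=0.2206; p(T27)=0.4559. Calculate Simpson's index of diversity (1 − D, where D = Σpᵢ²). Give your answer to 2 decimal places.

D = 0.3235² + 0.2206² + 0.4559² = 0.1047 + 0.0487 + 0.2078 = 0.3612 (working shown to 4 dp, full precision carried).
So 1 − D = 0.6388, i.e. 0.64 to 2 decimal places.

0.64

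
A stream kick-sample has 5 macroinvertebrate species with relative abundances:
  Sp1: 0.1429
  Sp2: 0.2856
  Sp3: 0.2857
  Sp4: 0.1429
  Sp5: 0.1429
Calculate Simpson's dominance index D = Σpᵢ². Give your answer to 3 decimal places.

D = 0.1429² + 0.2856² + 0.2857² + 0.1429² + 0.1429² = 0.02042 + 0.08157 + 0.08162 + 0.02042 + 0.02042 = 0.22445 (working shown to 5 dp, full precision carried).
To 3 decimal places, D = 0.224.

0.224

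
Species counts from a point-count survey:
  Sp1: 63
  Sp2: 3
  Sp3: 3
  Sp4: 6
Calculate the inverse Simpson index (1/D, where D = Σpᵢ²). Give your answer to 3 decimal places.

1.398

Total N = 63+3+3+6 = 75, so the proportions are 0.84, 0.04, 0.04, 0.08 (working shown to 6 dp, full precision carried).
D = 0.84² + 0.04² + 0.04² + 0.08² = 0.705600 + 0.001600 + 0.001600 + 0.006400 = 0.715200.
So 1/D = 1.39821, i.e. 1.398 to 3 decimal places.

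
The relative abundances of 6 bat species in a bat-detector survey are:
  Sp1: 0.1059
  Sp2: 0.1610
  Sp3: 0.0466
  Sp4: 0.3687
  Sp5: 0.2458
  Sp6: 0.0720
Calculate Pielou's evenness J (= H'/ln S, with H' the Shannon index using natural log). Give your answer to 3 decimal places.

0.880

H' = −Σ pᵢ ln pᵢ = −((-0.23777) + (-0.29404) + (-0.14288) + (-0.36788) + (-0.34492) + (-0.18944)) = 1.57693 (working shown to 5 dp, full precision carried).
With S = 6 species, ln S = 1.79176, so J = 1.57693/1.79176 = 0.88010, i.e. 0.880 to 3 decimal places.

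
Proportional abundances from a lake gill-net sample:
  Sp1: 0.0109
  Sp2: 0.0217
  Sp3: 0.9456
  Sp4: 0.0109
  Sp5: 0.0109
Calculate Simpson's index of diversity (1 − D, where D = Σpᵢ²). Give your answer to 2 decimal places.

D = 0.0109² + 0.0217² + 0.9456² + 0.0109² + 0.0109² = 0.0001 + 0.0005 + 0.8942 + 0.0001 + 0.0001 = 0.8950 (working shown to 4 dp, full precision carried).
So 1 − D = 0.1050, i.e. 0.11 to 2 decimal places.

0.11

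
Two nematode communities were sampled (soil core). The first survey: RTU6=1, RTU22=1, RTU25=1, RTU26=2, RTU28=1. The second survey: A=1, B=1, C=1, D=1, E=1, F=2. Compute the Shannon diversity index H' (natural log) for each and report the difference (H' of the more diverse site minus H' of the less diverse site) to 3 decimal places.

0.187

The first survey: N=6, proportions 0.16667, 0.16667, 0.16667, 0.33333, 0.16667, giving H' = 1.56071 (working shown to 5 dp, full precision carried).
The second survey: N=7, proportions 0.14286, 0.14286, 0.14286, 0.14286, 0.14286, 0.28571, giving H' = 1.74787.
Difference = |1.56071 − 1.74787| = 0.18716, i.e. 0.187 to 3 decimal places.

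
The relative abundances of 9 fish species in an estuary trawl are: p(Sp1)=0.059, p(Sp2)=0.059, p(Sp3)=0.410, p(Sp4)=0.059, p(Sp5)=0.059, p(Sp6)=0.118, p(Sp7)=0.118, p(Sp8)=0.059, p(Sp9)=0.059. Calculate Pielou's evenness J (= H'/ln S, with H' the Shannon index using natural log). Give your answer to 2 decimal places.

0.85

H' = −Σ pᵢ ln pᵢ = −((-0.1670) + (-0.1670) + (-0.3656) + (-0.1670) + (-0.1670) + (-0.2522) + (-0.2522) + (-0.1670) + (-0.1670)) = 1.8718 (working shown to 4 dp, full precision carried).
With S = 9 species, ln S = 2.1972, so J = 1.8718/2.1972 = 0.8519, i.e. 0.85 to 2 decimal places.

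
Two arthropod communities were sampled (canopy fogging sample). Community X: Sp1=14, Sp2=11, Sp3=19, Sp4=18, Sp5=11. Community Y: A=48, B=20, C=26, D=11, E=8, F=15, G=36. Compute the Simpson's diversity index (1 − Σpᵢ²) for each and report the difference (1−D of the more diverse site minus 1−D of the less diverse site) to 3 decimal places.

Community X: N=73, proportions 0.19178, 0.15068, 0.26027, 0.24658, 0.15068, giving 1−D = 0.78927 (working shown to 5 dp, full precision carried).
Community Y: N=164, proportions 0.29268, 0.12195, 0.15854, 0.06707, 0.04878, 0.09146, 0.21951, giving 1−D = 0.81090.
Difference = |0.78927 − 0.81090| = 0.02163, i.e. 0.022 to 3 decimal places.

0.022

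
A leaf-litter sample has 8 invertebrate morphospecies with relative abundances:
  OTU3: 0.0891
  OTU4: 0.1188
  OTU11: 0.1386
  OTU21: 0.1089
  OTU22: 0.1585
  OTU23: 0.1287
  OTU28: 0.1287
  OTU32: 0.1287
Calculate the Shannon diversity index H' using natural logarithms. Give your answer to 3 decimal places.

2.067

Each pᵢ ln pᵢ term (working shown to 5 dp, full precision carried): 0.0891×(-2.41800)=-0.21544, 0.1188×(-2.13031)=-0.25308, 0.1386×(-1.97616)=-0.27390, 0.1089×(-2.21733)=-0.24147, 0.1585×(-1.84200)=-0.29196, 0.1287×(-2.05027)=-0.26387, 0.1287×(-2.05027)=-0.26387, 0.1287×(-2.05027)=-0.26387.
Sum = -2.06745, so H' = 2.067.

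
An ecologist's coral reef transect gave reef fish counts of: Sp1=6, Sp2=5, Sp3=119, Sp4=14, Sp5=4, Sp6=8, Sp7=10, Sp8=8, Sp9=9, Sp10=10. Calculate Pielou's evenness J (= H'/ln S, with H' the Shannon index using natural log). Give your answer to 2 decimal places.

0.64

Total N = 6+5+119+14+4+8+10+8+9+10 = 193, so the proportions are 0.0311, 0.0259, 0.6166, 0.0725, 0.0207, 0.0415, 0.0518, 0.0415, 0.0466, 0.0518 (working shown to 4 dp, full precision carried).
H' = −Σ pᵢ ln pᵢ = −((-0.1079) + (-0.0946) + (-0.2982) + (-0.1903) + (-0.0803) + (-0.1319) + (-0.1534) + (-0.1319) + (-0.1429) + (-0.1534)) = 1.4850.
With S = 10 species, ln S = 2.3026, so J = 1.4850/2.3026 = 0.6449, i.e. 0.64 to 2 decimal places.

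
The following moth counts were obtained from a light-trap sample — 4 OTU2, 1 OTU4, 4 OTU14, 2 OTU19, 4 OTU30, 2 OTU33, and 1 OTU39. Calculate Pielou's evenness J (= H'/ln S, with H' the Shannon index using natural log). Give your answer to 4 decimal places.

0.9313

Total N = 4+1+4+2+4+2+1 = 18, so the proportions are 0.222222, 0.055556, 0.222222, 0.111111, 0.222222, 0.111111, 0.055556 (working shown to 6 dp, full precision carried).
H' = −Σ pᵢ ln pᵢ = −((-0.334239) + (-0.160576) + (-0.334239) + (-0.244136) + (-0.334239) + (-0.244136) + (-0.160576)) = 1.812143.
With S = 7 species, ln S = 1.945910, so J = 1.812143/1.945910 = 0.931257, i.e. 0.9313 to 4 decimal places.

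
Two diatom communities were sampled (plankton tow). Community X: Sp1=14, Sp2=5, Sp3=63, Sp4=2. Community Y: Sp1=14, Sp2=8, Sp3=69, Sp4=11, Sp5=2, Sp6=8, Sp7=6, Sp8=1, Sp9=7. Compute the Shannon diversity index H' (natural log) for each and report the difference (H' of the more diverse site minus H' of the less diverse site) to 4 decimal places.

0.7752

Community X: N=84, proportions 0.166667, 0.059524, 0.75, 0.02381, giving H' = 0.771319 (working shown to 6 dp, full precision carried).
Community Y: N=126, proportions 0.111111, 0.063492, 0.547619, 0.087302, 0.015873, 0.063492, 0.047619, 0.007937, 0.055556, giving H' = 1.546549.
Difference = |0.771319 − 1.546549| = 0.775230, i.e. 0.7752 to 4 decimal places.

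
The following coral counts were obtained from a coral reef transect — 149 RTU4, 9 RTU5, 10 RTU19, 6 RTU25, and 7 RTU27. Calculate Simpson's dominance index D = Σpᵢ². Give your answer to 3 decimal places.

0.686

Total N = 149+9+10+6+7 = 181, so the proportions are 0.8232, 0.04972, 0.05525, 0.03315, 0.03867 (working shown to 5 dp, full precision carried).
D = 0.8232² + 0.04972² + 0.05525² + 0.03315² + 0.03867² = 0.67767 + 0.00247 + 0.00305 + 0.00110 + 0.00150 = 0.68578.
To 3 decimal places, D = 0.686.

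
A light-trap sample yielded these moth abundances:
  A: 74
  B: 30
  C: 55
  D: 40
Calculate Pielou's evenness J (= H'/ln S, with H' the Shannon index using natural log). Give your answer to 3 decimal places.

Total N = 74+30+55+40 = 199, so the proportions are 0.37186, 0.15075, 0.27638, 0.20101 (working shown to 5 dp, full precision carried).
H' = −Σ pᵢ ln pᵢ = −((-0.36786) + (-0.28524) + (-0.35542) + (-0.32250)) = 1.33102.
With S = 4 species, ln S = 1.38629, so J = 1.33102/1.38629 = 0.96013, i.e. 0.960 to 3 decimal places.

0.960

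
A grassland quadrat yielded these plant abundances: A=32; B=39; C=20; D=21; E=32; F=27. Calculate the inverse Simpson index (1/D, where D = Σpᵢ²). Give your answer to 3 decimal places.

5.690

Total N = 32+39+20+21+32+27 = 171, so the proportions are 0.1871345, 0.2280702, 0.1169591, 0.122807, 0.1871345, 0.1578947 (working shown to 7 dp, full precision carried).
D = 0.1871345² + 0.2280702² + 0.1169591² + 0.122807² + 0.1871345² + 0.1578947² = 0.0350193 + 0.0520160 + 0.0136794 + 0.0150816 + 0.0350193 + 0.0249307 = 0.1757464.
So 1/D = 5.69002, i.e. 5.690 to 3 decimal places.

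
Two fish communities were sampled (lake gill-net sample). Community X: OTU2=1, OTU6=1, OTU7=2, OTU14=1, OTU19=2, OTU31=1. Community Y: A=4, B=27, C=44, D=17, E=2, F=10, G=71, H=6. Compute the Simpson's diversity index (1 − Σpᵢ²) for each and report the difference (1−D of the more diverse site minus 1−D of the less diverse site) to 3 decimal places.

0.061

Community X: N=8, proportions 0.125, 0.125, 0.25, 0.125, 0.25, 0.125, giving 1−D = 0.81250 (working shown to 5 dp, full precision carried).
Community Y: N=181, proportions 0.0221, 0.14917, 0.24309, 0.09392, 0.01105, 0.05525, 0.39227, 0.03315, giving 1−D = 0.75120.
Difference = |0.81250 − 0.75120| = 0.06130, i.e. 0.061 to 3 decimal places.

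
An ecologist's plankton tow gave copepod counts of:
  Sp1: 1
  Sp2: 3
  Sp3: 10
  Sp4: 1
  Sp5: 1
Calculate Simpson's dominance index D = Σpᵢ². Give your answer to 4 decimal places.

0.4375

Total N = 1+3+10+1+1 = 16, so the proportions are 0.0625, 0.1875, 0.625, 0.0625, 0.0625 (working shown to 6 dp, full precision carried).
D = 0.0625² + 0.1875² + 0.625² + 0.0625² + 0.0625² = 0.003906 + 0.035156 + 0.390625 + 0.003906 + 0.003906 = 0.437500.
To 4 decimal places, D = 0.4375.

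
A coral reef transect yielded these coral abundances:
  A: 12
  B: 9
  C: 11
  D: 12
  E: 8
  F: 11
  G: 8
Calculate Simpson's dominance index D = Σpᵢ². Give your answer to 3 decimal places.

0.147

Total N = 12+9+11+12+8+11+8 = 71, so the proportions are 0.16901, 0.12676, 0.15493, 0.16901, 0.11268, 0.15493, 0.11268 (working shown to 5 dp, full precision carried).
D = 0.16901² + 0.12676² + 0.15493² + 0.16901² + 0.11268² + 0.15493² + 0.11268² = 0.02857 + 0.01607 + 0.02400 + 0.02857 + 0.01270 + 0.02400 + 0.01270 = 0.14660.
To 3 decimal places, D = 0.147.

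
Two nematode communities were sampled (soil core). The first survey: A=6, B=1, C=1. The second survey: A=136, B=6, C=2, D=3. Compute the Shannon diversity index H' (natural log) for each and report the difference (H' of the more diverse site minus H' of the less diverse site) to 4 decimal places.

The first survey: N=8, proportions 0.75, 0.125, 0.125, giving H' = 0.735622 (working shown to 6 dp, full precision carried).
The second survey: N=147, proportions 0.92517, 0.040816, 0.013605, 0.020408, giving H' = 0.340407.
Difference = |0.735622 − 0.340407| = 0.395215, i.e. 0.3952 to 4 decimal places.

0.3952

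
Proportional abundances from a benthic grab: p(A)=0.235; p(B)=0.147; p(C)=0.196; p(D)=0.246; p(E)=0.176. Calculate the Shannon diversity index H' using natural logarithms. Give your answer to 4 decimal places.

Each pᵢ ln pᵢ term (working shown to 6 dp, full precision carried): 0.235×(-1.448170)=-0.340320, 0.147×(-1.917323)=-0.281846, 0.196×(-1.629641)=-0.319410, 0.246×(-1.402424)=-0.344996, 0.176×(-1.737271)=-0.305760.
Sum = -1.592332, so H' = 1.5923.

1.5923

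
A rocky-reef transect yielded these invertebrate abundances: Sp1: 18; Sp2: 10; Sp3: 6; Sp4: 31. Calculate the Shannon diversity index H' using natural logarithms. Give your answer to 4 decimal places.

Total N = 18+10+6+31 = 65, so the proportions are 0.276923, 0.153846, 0.092308, 0.476923 (working shown to 6 dp, full precision carried).
Each pᵢ ln pᵢ term: 0.276923×(-1.284016)=-0.355574, 0.153846×(-1.871802)=-0.287970, 0.092308×(-2.382628)=-0.219935, 0.476923×(-0.740400)=-0.353114.
Sum = -1.216592, so H' = 1.2166.

1.2166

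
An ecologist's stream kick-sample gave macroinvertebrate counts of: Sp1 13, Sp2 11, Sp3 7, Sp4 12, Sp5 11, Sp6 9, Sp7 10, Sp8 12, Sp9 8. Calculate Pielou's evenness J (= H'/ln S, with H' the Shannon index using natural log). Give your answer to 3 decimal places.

0.992

Total N = 13+11+7+12+11+9+10+12+8 = 93, so the proportions are 0.13978, 0.11828, 0.07527, 0.12903, 0.11828, 0.09677, 0.10753, 0.12903, 0.08602 (working shown to 5 dp, full precision carried).
H' = −Σ pᵢ ln pᵢ = −((-0.27505) + (-0.25249) + (-0.19470) + (-0.26422) + (-0.25249) + (-0.22600) + (-0.23979) + (-0.26422) + (-0.21102)) = 2.17998.
With S = 9 species, ln S = 2.19722, so J = 2.17998/2.19722 = 0.99215, i.e. 0.992 to 3 decimal places.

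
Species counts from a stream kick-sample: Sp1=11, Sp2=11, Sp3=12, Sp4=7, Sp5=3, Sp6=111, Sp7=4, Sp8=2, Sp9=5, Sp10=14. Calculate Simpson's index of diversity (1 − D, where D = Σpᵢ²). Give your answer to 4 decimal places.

Total N = 11+11+12+7+3+111+4+2+5+14 = 180, so the proportions are 0.061111, 0.061111, 0.066667, 0.038889, 0.016667, 0.616667, 0.022222, 0.011111, 0.027778, 0.077778 (working shown to 6 dp, full precision carried).
D = 0.061111² + 0.061111² + 0.066667² + 0.038889² + 0.016667² + 0.616667² + 0.022222² + 0.011111² + 0.027778² + 0.077778² = 0.003735 + 0.003735 + 0.004444 + 0.001512 + 0.000278 + 0.380278 + 0.000494 + 0.000123 + 0.000772 + 0.006049 = 0.401420.
So 1 − D = 0.598580, i.e. 0.5986 to 4 decimal places.

0.5986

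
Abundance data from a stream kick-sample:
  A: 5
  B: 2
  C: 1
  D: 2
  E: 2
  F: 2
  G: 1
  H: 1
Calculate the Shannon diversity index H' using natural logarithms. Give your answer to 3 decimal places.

1.923

Total N = 5+2+1+2+2+2+1+1 = 16, so the proportions are 0.3125, 0.125, 0.0625, 0.125, 0.125, 0.125, 0.0625, 0.0625 (working shown to 5 dp, full precision carried).
Each pᵢ ln pᵢ term: 0.3125×(-1.16315)=-0.36348, 0.125×(-2.07944)=-0.25993, 0.0625×(-2.77259)=-0.17329, 0.125×(-2.07944)=-0.25993, 0.125×(-2.07944)=-0.25993, 0.125×(-2.07944)=-0.25993, 0.0625×(-2.77259)=-0.17329, 0.0625×(-2.77259)=-0.17329.
Sum = -1.92307, so H' = 1.923.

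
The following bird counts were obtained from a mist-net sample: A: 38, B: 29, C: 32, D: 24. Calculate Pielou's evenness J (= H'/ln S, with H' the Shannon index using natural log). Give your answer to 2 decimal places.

Total N = 38+29+32+24 = 123, so the proportions are 0.3089, 0.2358, 0.2602, 0.1951 (working shown to 4 dp, full precision carried).
H' = −Σ pᵢ ln pᵢ = −((-0.3629) + (-0.3407) + (-0.3503) + (-0.3189)) = 1.3727.
With S = 4 species, ln S = 1.3863, so J = 1.3727/1.3863 = 0.9902, i.e. 0.99 to 2 decimal places.

0.99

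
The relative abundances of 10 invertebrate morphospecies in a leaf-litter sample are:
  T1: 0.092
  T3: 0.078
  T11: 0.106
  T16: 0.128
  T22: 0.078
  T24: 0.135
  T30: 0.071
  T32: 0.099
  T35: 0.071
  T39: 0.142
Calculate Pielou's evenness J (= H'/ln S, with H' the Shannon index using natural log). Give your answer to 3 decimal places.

H' = −Σ pᵢ ln pᵢ = −((-0.21951) + (-0.19898) + (-0.23790) + (-0.26313) + (-0.19898) + (-0.27033) + (-0.18780) + (-0.22895) + (-0.18780) + (-0.27717)) = 2.27056 (working shown to 5 dp, full precision carried).
With S = 10 species, ln S = 2.30259, so J = 2.27056/2.30259 = 0.98609, i.e. 0.986 to 3 decimal places.

0.986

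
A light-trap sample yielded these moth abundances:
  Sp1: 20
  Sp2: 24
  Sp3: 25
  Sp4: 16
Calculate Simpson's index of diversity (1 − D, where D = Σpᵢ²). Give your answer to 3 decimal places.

0.743

Total N = 20+24+25+16 = 85, so the proportions are 0.23529, 0.28235, 0.29412, 0.18824 (working shown to 5 dp, full precision carried).
D = 0.23529² + 0.28235² + 0.29412² + 0.18824² = 0.05536 + 0.07972 + 0.08651 + 0.03543 = 0.25702.
So 1 − D = 0.74298, i.e. 0.743 to 3 decimal places.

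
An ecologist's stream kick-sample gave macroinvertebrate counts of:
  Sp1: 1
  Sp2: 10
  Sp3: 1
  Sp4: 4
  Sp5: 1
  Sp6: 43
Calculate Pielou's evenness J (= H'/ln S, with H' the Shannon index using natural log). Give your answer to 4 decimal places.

Total N = 1+10+1+4+1+43 = 60, so the proportions are 0.016667, 0.166667, 0.016667, 0.066667, 0.016667, 0.716667 (working shown to 6 dp, full precision carried).
H' = −Σ pᵢ ln pᵢ = −((-0.068239) + (-0.298627) + (-0.068239) + (-0.180537) + (-0.068239) + (-0.238754)) = 0.922634.
With S = 6 species, ln S = 1.791759, so J = 0.922634/1.791759 = 0.514932, i.e. 0.5149 to 4 decimal places.

0.5149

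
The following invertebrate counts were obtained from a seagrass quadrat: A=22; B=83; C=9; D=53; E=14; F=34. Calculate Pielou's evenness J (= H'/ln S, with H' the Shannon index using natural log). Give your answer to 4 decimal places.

0.8641

Total N = 22+83+9+53+14+34 = 215, so the proportions are 0.102326, 0.386047, 0.04186, 0.246512, 0.065116, 0.15814 (working shown to 6 dp, full precision carried).
H' = −Σ pᵢ ln pᵢ = −((-0.233261) + (-0.367438) + (-0.132841) + (-0.345202) + (-0.177870) + (-0.291653)) = 1.548265.
With S = 6 species, ln S = 1.791759, so J = 1.548265/1.791759 = 0.864103, i.e. 0.8641 to 4 decimal places.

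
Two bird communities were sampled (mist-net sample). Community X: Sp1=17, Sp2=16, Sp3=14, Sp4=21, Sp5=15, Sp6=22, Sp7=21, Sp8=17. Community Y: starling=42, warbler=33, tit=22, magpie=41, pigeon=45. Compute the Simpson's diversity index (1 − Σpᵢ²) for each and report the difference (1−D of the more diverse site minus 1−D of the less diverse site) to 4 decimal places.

Community X: N=143, proportions 0.118881, 0.111888, 0.097902, 0.146853, 0.104895, 0.153846, 0.146853, 0.118881, giving 1−D = 0.871827 (working shown to 6 dp, full precision carried).
Community Y: N=183, proportions 0.229508, 0.180328, 0.120219, 0.224044, 0.245902, giving 1−D = 0.789692.
Difference = |0.871827 − 0.789692| = 0.082135, i.e. 0.0821 to 4 decimal places.

0.0821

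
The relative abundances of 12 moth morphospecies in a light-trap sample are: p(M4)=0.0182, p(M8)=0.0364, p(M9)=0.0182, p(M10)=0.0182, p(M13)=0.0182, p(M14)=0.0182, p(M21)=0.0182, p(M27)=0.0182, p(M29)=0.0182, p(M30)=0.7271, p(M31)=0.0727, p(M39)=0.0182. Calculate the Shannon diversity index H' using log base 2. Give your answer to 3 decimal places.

Each pᵢ log₂ pᵢ term (working shown to 5 dp, full precision carried): 0.0182×(-5.77992)=-0.10519, 0.0364×(-4.77992)=-0.17399, 0.0182×(-5.77992)=-0.10519, 0.0182×(-5.77992)=-0.10519, 0.0182×(-5.77992)=-0.10519, 0.0182×(-5.77992)=-0.10519, 0.0182×(-5.77992)=-0.10519, 0.0182×(-5.77992)=-0.10519, 0.0182×(-5.77992)=-0.10519, 0.7271×(-0.45977)=-0.33430, 0.0727×(-3.78190)=-0.27494, 0.0182×(-5.77992)=-0.10519.
Sum = -1.72999, so H' = 1.730.

1.730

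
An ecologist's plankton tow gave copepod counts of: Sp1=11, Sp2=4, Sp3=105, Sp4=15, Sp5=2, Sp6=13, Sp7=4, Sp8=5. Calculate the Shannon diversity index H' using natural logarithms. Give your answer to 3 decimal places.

1.235

Total N = 11+4+105+15+2+13+4+5 = 159, so the proportions are 0.06918, 0.02516, 0.66038, 0.09434, 0.01258, 0.08176, 0.02516, 0.03145 (working shown to 5 dp, full precision carried).
Each pᵢ ln pᵢ term: 0.06918×(-2.67101)=-0.18479, 0.02516×(-3.68261)=-0.09264, 0.66038×(-0.41494)=-0.27402, 0.09434×(-2.36085)=-0.22272, 0.01258×(-4.37576)=-0.05504, 0.08176×(-2.50395)=-0.20473, 0.02516×(-3.68261)=-0.09264, 0.03145×(-3.45947)=-0.10879.
Sum = -1.23537, so H' = 1.235.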